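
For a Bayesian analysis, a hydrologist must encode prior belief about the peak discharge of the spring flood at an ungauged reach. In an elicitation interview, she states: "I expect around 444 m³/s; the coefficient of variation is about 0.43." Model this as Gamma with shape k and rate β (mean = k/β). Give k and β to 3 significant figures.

k ≈ 5.41, β ≈ 0.0122

For Gamma(k, rate β): mean = k/β, variance = k/β², so CV = 1/√k.
CV = 0.43, hence k = 1/CV² = 5.41.
Then β = k/mean = 5.41/444 = 0.0122.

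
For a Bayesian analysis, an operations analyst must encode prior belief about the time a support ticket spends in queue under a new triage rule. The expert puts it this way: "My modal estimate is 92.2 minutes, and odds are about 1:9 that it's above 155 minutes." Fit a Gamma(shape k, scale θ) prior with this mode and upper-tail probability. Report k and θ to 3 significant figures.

Gamma(k,θ) with k>1 has mode (k−1)θ, so θ = 92.2/(k−1).
Need P(X < 155) = 0.9 with θ tied to k this way. Start at k = 2, θ = 92.2: P(X<155) ≈ 0.501.
Too low — raise k to concentrate. Iterating converges to k ≈ 8.01.
Then θ = 92.2/(8.01−1) ≈ 13.2.

k ≈ 8.01, θ ≈ 13.2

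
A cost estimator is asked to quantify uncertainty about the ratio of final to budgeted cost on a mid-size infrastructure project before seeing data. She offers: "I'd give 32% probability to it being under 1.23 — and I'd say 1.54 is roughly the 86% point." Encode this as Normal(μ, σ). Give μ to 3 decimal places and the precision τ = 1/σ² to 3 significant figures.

μ = 1.324, τ = 24.9

For Normal(μ,σ), the p-quantile is μ + z_p·σ. Here z_{0.32} = -0.4677, z_{0.86} = 1.08.
So 1.23 = μ − 0.4677σ and 1.54 = μ + 1.08σ.
Subtracting: σ = (1.54 − 1.23)/(1.08 − (-0.4677)) = 0.200.
Then μ = 1.23 − (-0.4677)·0.200 = 1.324.
Precision τ = 1/σ² = 1/0.2003² = 24.9.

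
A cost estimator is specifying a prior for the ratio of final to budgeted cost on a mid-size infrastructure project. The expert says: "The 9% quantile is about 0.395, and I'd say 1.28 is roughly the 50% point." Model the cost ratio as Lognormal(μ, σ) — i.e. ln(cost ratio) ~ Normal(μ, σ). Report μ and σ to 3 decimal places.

μ ≈ 0.247, σ ≈ 0.877

If T ~ Lognormal(μ,σ) then ln T ~ Normal(μ,σ), so the p-quantile of ln T is μ + z_p·σ.
ln(0.395) = -0.9289 and ln(1.28) = 0.2469; z_{0.09} = -1.341, z_{0.5} = 0.
σ = (0.2469 − -0.9289)/(0 − (-1.341)) = 0.877.
μ = -0.9289 − (-1.341)·0.877 = 0.247.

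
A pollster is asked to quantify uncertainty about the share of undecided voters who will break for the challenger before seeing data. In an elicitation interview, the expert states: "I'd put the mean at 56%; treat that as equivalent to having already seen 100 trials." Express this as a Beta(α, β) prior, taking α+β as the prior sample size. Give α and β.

α = 56, β = 44

Under the effective-sample-size interpretation, Beta(α, β) has prior mean α/(α+β) and prior sample size α+β.
So α+β = 100 and α/(α+β) = 0.56, giving α = 0.56·100 = 56 and β = 100 − 56 = 44.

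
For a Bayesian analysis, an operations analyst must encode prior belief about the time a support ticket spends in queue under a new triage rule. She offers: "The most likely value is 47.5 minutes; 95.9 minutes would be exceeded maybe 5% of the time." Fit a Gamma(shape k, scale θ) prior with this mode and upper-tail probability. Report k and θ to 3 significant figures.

Gamma(k,θ) with k>1 has mode (k−1)θ, so θ = 47.5/(k−1).
Need P(X < 95.9) = 0.95 with θ tied to k this way. Start at k = 2, θ = 47.5: P(X<95.9) ≈ 0.599.
Too low — raise k to concentrate. Iterating converges to k ≈ 6.61.
Then θ = 47.5/(6.61−1) ≈ 8.47.

k ≈ 6.61, θ ≈ 8.47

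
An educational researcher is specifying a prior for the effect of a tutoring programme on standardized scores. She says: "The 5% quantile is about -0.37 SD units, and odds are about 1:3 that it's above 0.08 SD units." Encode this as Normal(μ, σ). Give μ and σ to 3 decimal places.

For Normal(μ,σ), the p-quantile is μ + z_p·σ. Here z_{0.05} = -1.645, z_{0.75} = 0.6745.
So -0.37 = μ − 1.645σ and 0.08 = μ + 0.6745σ.
Subtracting: σ = (0.08 − -0.37)/(0.6745 − (-1.645)) = 0.194.
Then μ = -0.37 − (-1.645)·0.194 = -0.051.

μ = -0.051, σ = 0.194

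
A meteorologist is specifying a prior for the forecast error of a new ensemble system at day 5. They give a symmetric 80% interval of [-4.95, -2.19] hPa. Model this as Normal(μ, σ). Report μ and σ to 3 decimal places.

A symmetric 80% interval runs μ ± z·σ with z = 1.282.
Half-width = 1.38, so σ = 1.38/1.282 = 1.077.
μ is the interval midpoint, -3.570.

μ = -3.570, σ = 1.077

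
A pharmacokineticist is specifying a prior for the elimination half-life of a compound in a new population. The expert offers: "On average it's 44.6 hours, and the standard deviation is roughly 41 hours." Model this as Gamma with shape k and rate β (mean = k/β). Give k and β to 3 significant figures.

For Gamma(k, rate β): mean = k/β, variance = k/β², so CV = 1/√k.
CV = SD/mean = 41/44.6 = 0.9193, hence k = 1/CV² = 1.18.
Then β = k/mean = 1.18/44.6 = 0.0265.

k ≈ 1.18, β ≈ 0.0265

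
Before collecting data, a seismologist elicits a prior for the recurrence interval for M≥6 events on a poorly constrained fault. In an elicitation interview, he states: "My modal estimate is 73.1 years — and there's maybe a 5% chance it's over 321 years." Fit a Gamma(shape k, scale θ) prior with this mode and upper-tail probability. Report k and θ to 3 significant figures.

Gamma(k,θ) with k>1 has mode (k−1)θ, so θ = 73.1/(k−1).
Need P(X < 321) = 0.95 with θ tied to k this way. Start at k = 2, θ = 73.1: P(X<321) ≈ 0.933.
Too low — raise k to concentrate. Iterating converges to k ≈ 2.13.
Then θ = 73.1/(2.13−1) ≈ 64.9.

k ≈ 2.13, θ ≈ 64.9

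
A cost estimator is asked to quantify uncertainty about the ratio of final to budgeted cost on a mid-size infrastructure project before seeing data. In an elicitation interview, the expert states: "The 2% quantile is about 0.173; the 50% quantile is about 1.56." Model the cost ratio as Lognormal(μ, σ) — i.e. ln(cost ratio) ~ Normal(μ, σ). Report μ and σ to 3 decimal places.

μ ≈ 0.445, σ ≈ 1.071

If T ~ Lognormal(μ,σ) then ln T ~ Normal(μ,σ), so the p-quantile of ln T is μ + z_p·σ.
ln(0.173) = -1.754 and ln(1.56) = 0.4447; z_{0.02} = -2.054, z_{0.5} = 0.
σ = (0.4447 − -1.754)/(0 − (-2.054)) = 1.071.
μ = -1.754 − (-2.054)·1.071 = 0.445.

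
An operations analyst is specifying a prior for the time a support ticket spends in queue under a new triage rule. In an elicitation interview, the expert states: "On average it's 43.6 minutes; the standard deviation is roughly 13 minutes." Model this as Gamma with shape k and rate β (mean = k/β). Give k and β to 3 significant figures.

k ≈ 11.2, β ≈ 0.258

For Gamma(k, rate β): mean = k/β, variance = k/β², so CV = 1/√k.
CV = SD/mean = 13/43.6 = 0.2982, hence k = 1/CV² = 11.2.
Then β = k/mean = 11.2/43.6 = 0.258.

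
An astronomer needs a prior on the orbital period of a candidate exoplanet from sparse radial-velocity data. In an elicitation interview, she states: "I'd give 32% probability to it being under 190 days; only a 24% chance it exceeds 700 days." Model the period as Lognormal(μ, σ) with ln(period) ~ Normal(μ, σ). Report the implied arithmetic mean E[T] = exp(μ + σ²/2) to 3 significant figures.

If T ~ Lognormal(μ,σ) then ln T ~ Normal(μ,σ), so the p-quantile of ln T is μ + z_p·σ.
ln(190) = 5.247 and ln(700) = 6.551; z_{0.32} = -0.4677, z_{0.76} = 0.7063.
σ = (6.551 − 5.247)/(0.7063 − (-0.4677)) = 1.111.
μ = 5.247 − (-0.4677)·1.111 = 5.767.
E[T] = exp(μ + σ²/2) = exp(5.767 + 0.6169) = 592 days.

E[T] ≈ 592 days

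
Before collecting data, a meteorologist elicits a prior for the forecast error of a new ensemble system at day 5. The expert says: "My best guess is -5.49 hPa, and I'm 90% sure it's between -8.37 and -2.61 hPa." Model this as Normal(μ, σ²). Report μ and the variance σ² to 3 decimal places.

μ = -5.490, σ² = 3.066

A symmetric 90% interval runs μ ± z·σ with z = 1.645.
Half-width = 2.88, so σ = 2.88/1.645 = 1.7509 and σ² = 3.066.
μ is the stated best guess, -5.490.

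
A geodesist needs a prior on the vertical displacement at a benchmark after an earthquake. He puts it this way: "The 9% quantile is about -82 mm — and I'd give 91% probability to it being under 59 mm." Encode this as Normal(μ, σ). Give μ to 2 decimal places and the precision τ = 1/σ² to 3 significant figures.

The p-quantile of Normal(μ,σ) is μ + z_p·σ, with z_{0.09} = -1.341 and z_{0.91} = 1.341.
Eliminate σ: μ = (z₂·x₁ − z₁·x₂)/(z₂ − z₁) = (1.341·-82 − (-1.341)·59)/2.682 = -11.50.
Then σ = (x₂ − x₁)/(z₂ − z₁) = (59 − -82)/2.682 = 52.58.
Precision τ = 1/σ² = 1/52.58² = 0.000362.

μ = -11.50, τ = 0.000362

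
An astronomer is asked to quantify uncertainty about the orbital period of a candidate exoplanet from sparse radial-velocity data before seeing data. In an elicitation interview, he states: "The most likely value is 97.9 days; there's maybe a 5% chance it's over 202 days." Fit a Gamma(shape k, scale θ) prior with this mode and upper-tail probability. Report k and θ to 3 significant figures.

k ≈ 6.27, θ ≈ 18.6

Gamma(k,θ) with k>1 has mode (k−1)θ, so θ = 97.9/(k−1).
Need P(X < 202) = 0.95 with θ tied to k this way. Start at k = 2, θ = 97.9: P(X<202) ≈ 0.611.
Too low — raise k to concentrate. Iterating converges to k ≈ 6.27.
Then θ = 97.9/(6.27−1) ≈ 18.6.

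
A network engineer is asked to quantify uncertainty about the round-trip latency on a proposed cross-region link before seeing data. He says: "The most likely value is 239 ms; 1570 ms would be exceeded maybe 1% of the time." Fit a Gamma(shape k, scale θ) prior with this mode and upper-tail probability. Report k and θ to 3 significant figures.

Gamma(k,θ) with k>1 has mode (k−1)θ, so θ = 239/(k−1).
Need P(X < 1570) = 0.99 with θ tied to k this way. Start at k = 2, θ = 239: P(X<1570) ≈ 0.989.
Too low — raise k to concentrate. Iterating converges to k ≈ 2.01.
Then θ = 239/(2.01−1) ≈ 236.

k ≈ 2.01, θ ≈ 236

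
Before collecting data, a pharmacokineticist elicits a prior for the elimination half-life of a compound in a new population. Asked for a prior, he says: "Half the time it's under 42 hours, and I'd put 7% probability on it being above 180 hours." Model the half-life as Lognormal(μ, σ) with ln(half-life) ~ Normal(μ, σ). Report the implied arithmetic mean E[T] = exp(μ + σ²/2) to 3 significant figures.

If T ~ Lognormal(μ,σ) then ln T ~ Normal(μ,σ), so the p-quantile of ln T is μ + z_p·σ.
ln(42) = 3.738 and ln(180) = 5.193; z_{0.5} = 0, z_{0.93} = 1.476.
σ = (5.193 − 3.738)/(1.476 − (0)) = 0.986.
μ = 3.738 − (0)·0.986 = 3.738.
E[T] = exp(μ + σ²/2) = exp(3.738 + 0.4862) = 68.3 hours.

E[T] ≈ 68.3 hours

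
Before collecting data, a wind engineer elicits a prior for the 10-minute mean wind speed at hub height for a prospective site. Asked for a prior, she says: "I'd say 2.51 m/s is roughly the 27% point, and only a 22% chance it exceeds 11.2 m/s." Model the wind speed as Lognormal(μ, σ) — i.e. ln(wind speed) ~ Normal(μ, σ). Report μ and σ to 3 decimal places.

If T ~ Lognormal(μ,σ) then ln T ~ Normal(μ,σ), so the p-quantile of ln T is μ + z_p·σ.
ln(2.51) = 0.9203 and ln(11.2) = 2.416; z_{0.27} = -0.6128, z_{0.78} = 0.7722.
σ = (2.416 − 0.9203)/(0.7722 − (-0.6128)) = 1.080.
μ = 0.9203 − (-0.6128)·1.080 = 1.582.

μ ≈ 1.582, σ ≈ 1.080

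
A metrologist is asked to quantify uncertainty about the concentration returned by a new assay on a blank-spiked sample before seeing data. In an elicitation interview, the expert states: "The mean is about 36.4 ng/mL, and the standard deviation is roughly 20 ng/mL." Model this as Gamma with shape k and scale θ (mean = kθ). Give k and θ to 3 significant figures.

k ≈ 3.31, θ ≈ 11

For Gamma(k, scale θ): mean = kθ, variance = kθ², so CV = 1/√k.
CV = SD/mean = 20/36.4 = 0.5495, hence k = 1/CV² = 3.31.
Then θ = mean/k = 36.4/3.31 = 11.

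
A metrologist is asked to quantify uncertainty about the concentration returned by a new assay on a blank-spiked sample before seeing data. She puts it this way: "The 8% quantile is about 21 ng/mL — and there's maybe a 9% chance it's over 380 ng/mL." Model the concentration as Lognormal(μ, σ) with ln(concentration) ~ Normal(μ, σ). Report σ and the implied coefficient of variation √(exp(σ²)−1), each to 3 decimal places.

σ ≈ 1.055, CV ≈ 1.429

If T ~ Lognormal(μ,σ) then ln T ~ Normal(μ,σ), so the p-quantile of ln T is μ + z_p·σ.
ln(21) = 3.045 and ln(380) = 5.94; z_{0.08} = -1.405, z_{0.91} = 1.341.
σ = (5.94 − 3.045)/(1.341 − (-1.405)) = 1.055.
μ = 3.045 − (-1.405)·1.055 = 4.526.
CV = √(exp(σ²)−1) = √(exp(1.1121)−1) = 1.429.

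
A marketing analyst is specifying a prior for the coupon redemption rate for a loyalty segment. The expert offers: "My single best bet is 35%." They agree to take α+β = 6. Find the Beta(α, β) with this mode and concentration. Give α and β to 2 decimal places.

α = 2.40, β = 3.60

For α,β > 1 the Beta mode is (α−1)/(α+β−2). With α+β = 6, the mode is (α−1)/4.
Set (α−1)/4 = 0.35 → α = 1 + 0.35·4 = 2.40.
β = 6 − α = 3.60.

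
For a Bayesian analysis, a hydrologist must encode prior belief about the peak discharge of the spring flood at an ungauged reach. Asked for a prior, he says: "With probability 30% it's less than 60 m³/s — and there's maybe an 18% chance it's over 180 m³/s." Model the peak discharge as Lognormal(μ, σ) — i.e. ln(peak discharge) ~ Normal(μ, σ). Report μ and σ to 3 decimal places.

If T ~ Lognormal(μ,σ) then ln T ~ Normal(μ,σ), so the p-quantile of ln T is μ + z_p·σ.
ln(60) = 4.094 and ln(180) = 5.193; z_{0.3} = -0.5244, z_{0.82} = 0.9154.
σ = (5.193 − 4.094)/(0.9154 − (-0.5244)) = 0.763.
μ = 4.094 − (-0.5244)·0.763 = 4.494.

μ ≈ 4.494, σ ≈ 0.763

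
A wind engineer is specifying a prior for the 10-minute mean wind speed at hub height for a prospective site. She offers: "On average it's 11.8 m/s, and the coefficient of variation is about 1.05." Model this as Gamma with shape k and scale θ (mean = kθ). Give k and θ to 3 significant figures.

k ≈ 0.907, θ ≈ 13

For Gamma(k, scale θ): mean = kθ, variance = kθ², so CV = 1/√k.
CV = 1.05, hence k = 1/CV² = 0.907.
Then θ = mean/k = 11.8/0.907 = 13.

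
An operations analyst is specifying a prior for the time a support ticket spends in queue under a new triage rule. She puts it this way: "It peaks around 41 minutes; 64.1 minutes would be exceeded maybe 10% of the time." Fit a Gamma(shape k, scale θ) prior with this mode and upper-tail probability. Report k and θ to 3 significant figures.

Gamma(k,θ) with k>1 has mode (k−1)θ, so θ = 41/(k−1).
Need P(X < 64.1) = 0.9 with θ tied to k this way. Start at k = 2, θ = 41: P(X<64.1) ≈ 0.463.
Too low — raise k to concentrate. Iterating converges to k ≈ 10.4.
Then θ = 41/(10.4−1) ≈ 4.37.

k ≈ 10.4, θ ≈ 4.37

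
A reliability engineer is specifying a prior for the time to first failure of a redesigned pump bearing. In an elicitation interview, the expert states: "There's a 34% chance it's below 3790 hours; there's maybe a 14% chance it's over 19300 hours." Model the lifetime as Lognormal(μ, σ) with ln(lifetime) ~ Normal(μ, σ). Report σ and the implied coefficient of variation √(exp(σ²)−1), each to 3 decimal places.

σ ≈ 1.090, CV ≈ 1.511

If T ~ Lognormal(μ,σ) then ln T ~ Normal(μ,σ), so the p-quantile of ln T is μ + z_p·σ.
ln(3790) = 8.24 and ln(19300) = 9.868; z_{0.34} = -0.4125, z_{0.86} = 1.08.
σ = (9.868 − 8.24)/(1.08 − (-0.4125)) = 1.090.
μ = 8.24 − (-0.4125)·1.090 = 8.690.
CV = √(exp(σ²)−1) = √(exp(1.1890)−1) = 1.511.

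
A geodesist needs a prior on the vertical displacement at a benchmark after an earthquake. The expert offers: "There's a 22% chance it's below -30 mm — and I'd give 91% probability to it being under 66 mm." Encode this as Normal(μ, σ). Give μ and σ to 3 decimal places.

μ = 5.084, σ = 45.434

The p-quantile of Normal(μ,σ) is μ + z_p·σ, with z_{0.22} = -0.7722 and z_{0.91} = 1.341.
Eliminate σ: μ = (z₂·x₁ − z₁·x₂)/(z₂ − z₁) = (1.341·-30 − (-0.7722)·66)/2.113 = 5.084.
Then σ = (x₂ − x₁)/(z₂ − z₁) = (66 − -30)/2.113 = 45.434.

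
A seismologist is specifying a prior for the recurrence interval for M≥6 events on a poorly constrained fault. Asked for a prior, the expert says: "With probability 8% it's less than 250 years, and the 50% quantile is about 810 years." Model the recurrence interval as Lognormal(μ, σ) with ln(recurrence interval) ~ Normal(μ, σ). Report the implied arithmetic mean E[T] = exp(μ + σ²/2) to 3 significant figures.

E[T] ≈ 1150 years

If T ~ Lognormal(μ,σ) then ln T ~ Normal(μ,σ), so the p-quantile of ln T is μ + z_p·σ.
ln(250) = 5.521 and ln(810) = 6.697; z_{0.08} = -1.405, z_{0.5} = 0.
σ = (6.697 − 5.521)/(0 − (-1.405)) = 0.837.
μ = 5.521 − (-1.405)·0.837 = 6.697.
E[T] = exp(μ + σ²/2) = exp(6.697 + 0.3500) = 1150 years.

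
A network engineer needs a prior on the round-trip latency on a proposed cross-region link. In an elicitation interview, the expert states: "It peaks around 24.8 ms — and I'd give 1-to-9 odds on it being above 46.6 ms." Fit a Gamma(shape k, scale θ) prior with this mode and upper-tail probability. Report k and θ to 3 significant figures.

k ≈ 5.8, θ ≈ 5.16

Gamma(k,θ) with k>1 has mode (k−1)θ, so θ = 24.8/(k−1).
Need P(X < 46.6) = 0.9 with θ tied to k this way. Start at k = 2, θ = 24.8: P(X<46.6) ≈ 0.560.
Too low — raise k to concentrate. Iterating converges to k ≈ 5.8.
Then θ = 24.8/(5.8−1) ≈ 5.16.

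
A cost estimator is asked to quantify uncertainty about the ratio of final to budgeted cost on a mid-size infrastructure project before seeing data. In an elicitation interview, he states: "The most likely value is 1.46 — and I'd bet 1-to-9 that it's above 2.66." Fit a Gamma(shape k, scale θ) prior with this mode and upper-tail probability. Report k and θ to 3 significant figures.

k ≈ 6.3, θ ≈ 0.276

Gamma(k,θ) with k>1 has mode (k−1)θ, so θ = 1.46/(k−1).
Need P(X < 2.66) = 0.9 with θ tied to k this way. Start at k = 2, θ = 1.46: P(X<2.66) ≈ 0.544.
Too low — raise k to concentrate. Iterating converges to k ≈ 6.3.
Then θ = 1.46/(6.3−1) ≈ 0.276.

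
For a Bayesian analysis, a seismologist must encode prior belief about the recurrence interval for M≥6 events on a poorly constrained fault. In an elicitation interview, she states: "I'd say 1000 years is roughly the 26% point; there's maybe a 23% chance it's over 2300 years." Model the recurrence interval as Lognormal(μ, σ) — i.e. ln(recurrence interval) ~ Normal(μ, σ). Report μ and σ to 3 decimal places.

μ ≈ 7.295, σ ≈ 0.603

If T ~ Lognormal(μ,σ) then ln T ~ Normal(μ,σ), so the p-quantile of ln T is μ + z_p·σ.
ln(1000) = 6.908 and ln(2300) = 7.741; z_{0.26} = -0.6433, z_{0.77} = 0.7388.
σ = (7.741 − 6.908)/(0.7388 − (-0.6433)) = 0.603.
μ = 6.908 − (-0.6433)·0.603 = 7.295.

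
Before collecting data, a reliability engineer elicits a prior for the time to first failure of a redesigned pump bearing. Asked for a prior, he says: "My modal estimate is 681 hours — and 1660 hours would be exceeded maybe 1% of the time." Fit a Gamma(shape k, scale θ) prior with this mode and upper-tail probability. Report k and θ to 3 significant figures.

Gamma(k,θ) with k>1 has mode (k−1)θ, so θ = 681/(k−1).
Need P(X < 1660) = 0.99 with θ tied to k this way. Start at k = 2, θ = 681: P(X<1660) ≈ 0.700.
Too low — raise k to concentrate. Iterating converges to k ≈ 6.94.
Then θ = 681/(6.94−1) ≈ 115.

k ≈ 6.94, θ ≈ 115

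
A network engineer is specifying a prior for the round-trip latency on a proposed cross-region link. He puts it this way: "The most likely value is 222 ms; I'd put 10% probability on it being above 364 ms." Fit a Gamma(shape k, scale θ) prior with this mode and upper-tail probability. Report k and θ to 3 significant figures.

k ≈ 8.71, θ ≈ 28.8

Gamma(k,θ) with k>1 has mode (k−1)θ, so θ = 222/(k−1).
Need P(X < 364) = 0.9 with θ tied to k this way. Start at k = 2, θ = 222: P(X<364) ≈ 0.488.
Too low — raise k to concentrate. Iterating converges to k ≈ 8.71.
Then θ = 222/(8.71−1) ≈ 28.8.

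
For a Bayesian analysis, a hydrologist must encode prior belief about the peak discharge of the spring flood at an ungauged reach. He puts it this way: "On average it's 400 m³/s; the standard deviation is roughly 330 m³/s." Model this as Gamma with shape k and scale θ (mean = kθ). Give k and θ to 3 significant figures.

For Gamma(k, scale θ): mean = kθ, variance = kθ², so CV = 1/√k.
CV = SD/mean = 330/400 = 0.825, hence k = 1/CV² = 1.47.
Then θ = mean/k = 400/1.47 = 272.

k ≈ 1.47, θ ≈ 272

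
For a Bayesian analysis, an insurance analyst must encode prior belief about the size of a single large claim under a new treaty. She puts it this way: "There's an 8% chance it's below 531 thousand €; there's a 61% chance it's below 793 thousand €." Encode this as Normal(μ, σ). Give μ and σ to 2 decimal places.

The p-quantile of Normal(μ,σ) is μ + z_p·σ, with z_{0.08} = -1.405 and z_{0.61} = 0.2793.
Eliminate σ: μ = (z₂·x₁ − z₁·x₂)/(z₂ − z₁) = (0.2793·531 − (-1.405)·793)/1.684 = 749.55.
Then σ = (x₂ − x₁)/(z₂ − z₁) = (793 − 531)/1.684 = 155.55.

μ = 749.55, σ = 155.55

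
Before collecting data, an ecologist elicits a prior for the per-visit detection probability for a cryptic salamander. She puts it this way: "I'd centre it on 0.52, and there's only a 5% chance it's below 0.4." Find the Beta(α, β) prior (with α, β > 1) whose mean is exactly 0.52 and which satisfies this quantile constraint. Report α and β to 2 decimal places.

With mean 0.52 fixed, write α = 0.52s, β = 0.48s where s = α+β.
Need P(θ < 0.4) = 0.05 under Beta(0.52s, 0.48s). Normal approximation: (q−m)/√(m(1−m)/s) ≈ z_{0.05} = -1.64, so s ≈ 0.52·0.48·(-1.64)²/(0.4−0.52)² = 46.9.
At s = 46.9: P(θ<0.4) ≈ 0.049. Adjusting to match 0.05 gives s ≈ 46.41.
So α = 0.52·46.41 ≈ 24.13, β = 0.48·46.41 ≈ 22.28.

α ≈ 24.13, β ≈ 22.28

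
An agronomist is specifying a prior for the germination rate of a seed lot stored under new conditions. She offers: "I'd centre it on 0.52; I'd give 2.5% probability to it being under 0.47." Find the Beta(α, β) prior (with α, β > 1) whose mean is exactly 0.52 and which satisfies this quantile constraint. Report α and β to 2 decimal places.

α ≈ 199.49, β ≈ 184.14

With mean 0.52 fixed, write α = 0.52s, β = 0.48s where s = α+β.
Need P(θ < 0.47) = 0.025 under Beta(0.52s, 0.48s). Normal approximation: (q−m)/√(m(1−m)/s) ≈ z_{0.025} = -1.96, so s ≈ 0.52·0.48·(-1.96)²/(0.47−0.52)² = 383.5.
At s = 383.5: P(θ<0.47) ≈ 0.025. Adjusting to match 0.025 gives s ≈ 383.63.
So α = 0.52·383.63 ≈ 199.49, β = 0.48·383.63 ≈ 184.14.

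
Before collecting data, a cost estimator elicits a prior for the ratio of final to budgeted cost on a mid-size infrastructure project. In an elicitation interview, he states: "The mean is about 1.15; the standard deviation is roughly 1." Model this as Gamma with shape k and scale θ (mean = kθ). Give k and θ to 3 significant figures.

k ≈ 1.32, θ ≈ 0.87

For Gamma(k, scale θ): mean = kθ, variance = kθ², so CV = 1/√k.
CV = SD/mean = 1/1.15 = 0.8696, hence k = 1/CV² = 1.32.
Then θ = mean/k = 1.15/1.32 = 0.87.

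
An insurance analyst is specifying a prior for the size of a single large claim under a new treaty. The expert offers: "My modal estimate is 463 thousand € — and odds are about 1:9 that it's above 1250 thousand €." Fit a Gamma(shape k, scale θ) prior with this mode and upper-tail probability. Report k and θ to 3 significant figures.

Gamma(k,θ) with k>1 has mode (k−1)θ, so θ = 463/(k−1).
Need P(X < 1250) = 0.9 with θ tied to k this way. Start at k = 2, θ = 463: P(X<1250) ≈ 0.751.
Too low — raise k to concentrate. Iterating converges to k ≈ 2.94.
Then θ = 463/(2.94−1) ≈ 239.

k ≈ 2.94, θ ≈ 239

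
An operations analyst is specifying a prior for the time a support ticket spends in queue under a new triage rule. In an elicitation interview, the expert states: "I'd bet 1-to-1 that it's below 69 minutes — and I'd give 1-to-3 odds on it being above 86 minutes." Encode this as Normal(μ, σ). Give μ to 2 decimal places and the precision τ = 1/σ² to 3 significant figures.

μ = 69.00, τ = 0.00157

For Normal(μ,σ), the p-quantile is μ + z_p·σ. Here z_{0.5} = 0, z_{0.75} = 0.6745.
So 69 = μ + 0σ and 86 = μ + 0.6745σ.
Subtracting: σ = (86 − 69)/(0.6745 − (0)) = 25.20.
Then μ = 69 − (0)·25.20 = 69.00.
Precision τ = 1/σ² = 1/25.2² = 0.00157.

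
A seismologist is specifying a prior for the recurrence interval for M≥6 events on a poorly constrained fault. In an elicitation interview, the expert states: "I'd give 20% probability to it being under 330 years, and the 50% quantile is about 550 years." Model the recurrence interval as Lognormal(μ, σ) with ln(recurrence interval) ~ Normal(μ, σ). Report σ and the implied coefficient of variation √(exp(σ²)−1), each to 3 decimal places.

If T ~ Lognormal(μ,σ) then ln T ~ Normal(μ,σ), so the p-quantile of ln T is μ + z_p·σ.
ln(330) = 5.799 and ln(550) = 6.31; z_{0.2} = -0.8416, z_{0.5} = 0.
σ = (6.31 − 5.799)/(0 − (-0.8416)) = 0.607.
μ = 5.799 − (-0.8416)·0.607 = 6.310.
CV = √(exp(σ²)−1) = √(exp(0.3684)−1) = 0.667.

σ ≈ 0.607, CV ≈ 0.667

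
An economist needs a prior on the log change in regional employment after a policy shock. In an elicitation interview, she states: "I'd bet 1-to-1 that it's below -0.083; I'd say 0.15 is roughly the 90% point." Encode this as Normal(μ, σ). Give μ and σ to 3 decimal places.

μ = -0.083, σ = 0.182

For Normal(μ,σ), the p-quantile is μ + z_p·σ. Here z_{0.5} = 0, z_{0.9} = 1.282.
So -0.083 = μ + 0σ and 0.15 = μ + 1.282σ.
Subtracting: σ = (0.15 − -0.083)/(1.282 − (0)) = 0.182.
Then μ = -0.083 − (0)·0.182 = -0.083.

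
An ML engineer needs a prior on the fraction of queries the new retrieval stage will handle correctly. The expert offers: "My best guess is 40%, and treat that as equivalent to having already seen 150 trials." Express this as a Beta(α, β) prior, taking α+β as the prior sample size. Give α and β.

Under the effective-sample-size interpretation, Beta(α, β) has prior mean α/(α+β) and prior sample size α+β.
So α+β = 150 and α/(α+β) = 0.4, giving α = 0.4·150 = 60 and β = 150 − 60 = 90.

α = 60, β = 90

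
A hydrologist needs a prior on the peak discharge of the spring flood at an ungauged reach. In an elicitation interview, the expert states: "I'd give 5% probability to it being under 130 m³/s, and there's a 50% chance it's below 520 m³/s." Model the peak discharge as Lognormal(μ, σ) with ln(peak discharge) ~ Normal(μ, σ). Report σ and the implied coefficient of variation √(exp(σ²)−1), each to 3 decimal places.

σ ≈ 0.843, CV ≈ 1.017

If T ~ Lognormal(μ,σ) then ln T ~ Normal(μ,σ), so the p-quantile of ln T is μ + z_p·σ.
ln(130) = 4.868 and ln(520) = 6.254; z_{0.05} = -1.645, z_{0.5} = 0.
σ = (6.254 − 4.868)/(0 − (-1.645)) = 0.843.
μ = 4.868 − (-1.645)·0.843 = 6.254.
CV = √(exp(σ²)−1) = √(exp(0.7103)−1) = 1.017.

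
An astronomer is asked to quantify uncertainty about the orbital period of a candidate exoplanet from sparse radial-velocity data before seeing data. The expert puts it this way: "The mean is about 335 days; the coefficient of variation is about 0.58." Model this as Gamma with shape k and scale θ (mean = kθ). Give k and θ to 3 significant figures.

For Gamma(k, scale θ): mean = kθ, variance = kθ², so CV = 1/√k.
CV = 0.58, hence k = 1/CV² = 2.97.
Then θ = mean/k = 335/2.97 = 113.

k ≈ 2.97, θ ≈ 113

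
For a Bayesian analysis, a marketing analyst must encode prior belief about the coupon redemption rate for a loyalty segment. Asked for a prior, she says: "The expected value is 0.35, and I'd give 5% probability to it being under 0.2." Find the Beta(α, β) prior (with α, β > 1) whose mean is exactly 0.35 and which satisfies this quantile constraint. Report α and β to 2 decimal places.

α ≈ 8.36, β ≈ 15.53

With mean 0.35 fixed, write α = 0.35s, β = 0.65s where s = α+β.
Need P(θ < 0.2) = 0.05 under Beta(0.35s, 0.65s). Normal approximation: (q−m)/√(m(1−m)/s) ≈ z_{0.05} = -1.64, so s ≈ 0.35·0.65·(-1.64)²/(0.2−0.35)² = 27.4.
At s = 27.4: P(θ<0.2) ≈ 0.039. Adjusting to match 0.05 gives s ≈ 23.90.
So α = 0.35·23.90 ≈ 8.36, β = 0.65·23.90 ≈ 15.53.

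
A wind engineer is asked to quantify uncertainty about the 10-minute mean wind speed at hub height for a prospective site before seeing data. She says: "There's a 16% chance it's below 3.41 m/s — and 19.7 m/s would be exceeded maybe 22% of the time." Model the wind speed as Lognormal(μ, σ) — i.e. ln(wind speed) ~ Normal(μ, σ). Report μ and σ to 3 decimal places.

If T ~ Lognormal(μ,σ) then ln T ~ Normal(μ,σ), so the p-quantile of ln T is μ + z_p·σ.
ln(3.41) = 1.227 and ln(19.7) = 2.981; z_{0.16} = -0.9945, z_{0.78} = 0.7722.
σ = (2.981 − 1.227)/(0.7722 − (-0.9945)) = 0.993.
μ = 1.227 − (-0.9945)·0.993 = 2.214.

μ ≈ 2.214, σ ≈ 0.993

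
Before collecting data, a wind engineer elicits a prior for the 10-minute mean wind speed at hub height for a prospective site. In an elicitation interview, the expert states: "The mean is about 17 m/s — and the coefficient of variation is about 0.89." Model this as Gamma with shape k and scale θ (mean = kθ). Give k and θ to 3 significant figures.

For Gamma(k, scale θ): mean = kθ, variance = kθ², so CV = 1/√k.
CV = 0.89, hence k = 1/CV² = 1.26.
Then θ = mean/k = 17/1.26 = 13.5.

k ≈ 1.26, θ ≈ 13.5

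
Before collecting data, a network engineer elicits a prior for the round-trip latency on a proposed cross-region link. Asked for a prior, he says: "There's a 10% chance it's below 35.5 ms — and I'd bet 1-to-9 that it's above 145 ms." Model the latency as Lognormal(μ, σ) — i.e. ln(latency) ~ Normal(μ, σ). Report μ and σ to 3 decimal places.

If T ~ Lognormal(μ,σ) then ln T ~ Normal(μ,σ), so the p-quantile of ln T is μ + z_p·σ.
ln(35.5) = 3.57 and ln(145) = 4.977; z_{0.1} = -1.282, z_{0.9} = 1.282.
σ = (4.977 − 3.57)/(1.282 − (-1.282)) = 0.549.
μ = 3.57 − (-1.282)·0.549 = 4.273.

μ ≈ 4.273, σ ≈ 0.549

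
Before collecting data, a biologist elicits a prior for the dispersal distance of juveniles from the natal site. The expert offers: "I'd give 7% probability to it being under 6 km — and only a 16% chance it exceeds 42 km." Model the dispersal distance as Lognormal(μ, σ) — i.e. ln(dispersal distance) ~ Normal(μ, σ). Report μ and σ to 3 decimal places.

If T ~ Lognormal(μ,σ) then ln T ~ Normal(μ,σ), so the p-quantile of ln T is μ + z_p·σ.
ln(6) = 1.792 and ln(42) = 3.738; z_{0.07} = -1.476, z_{0.84} = 0.9945.
σ = (3.738 − 1.792)/(0.9945 − (-1.476)) = 0.788.
μ = 1.792 − (-1.476)·0.788 = 2.954.

μ ≈ 2.954, σ ≈ 0.788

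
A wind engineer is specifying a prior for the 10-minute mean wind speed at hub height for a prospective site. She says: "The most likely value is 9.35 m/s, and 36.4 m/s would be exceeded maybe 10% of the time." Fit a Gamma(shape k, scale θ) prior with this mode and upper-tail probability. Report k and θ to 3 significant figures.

Gamma(k,θ) with k>1 has mode (k−1)θ, so θ = 9.35/(k−1).
Need P(X < 36.4) = 0.9 with θ tied to k this way. Start at k = 2, θ = 9.35: P(X<36.4) ≈ 0.900.
Too high — lower k to spread out. Iterating converges to k ≈ 2.
Then θ = 9.35/(2−1) ≈ 9.36.

k ≈ 2, θ ≈ 9.36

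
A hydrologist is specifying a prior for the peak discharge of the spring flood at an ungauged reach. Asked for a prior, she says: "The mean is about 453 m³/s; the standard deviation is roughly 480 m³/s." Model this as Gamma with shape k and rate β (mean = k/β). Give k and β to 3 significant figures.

k ≈ 0.891, β ≈ 0.00197

For Gamma(k, rate β): mean = k/β, variance = k/β², so CV = 1/√k.
CV = SD/mean = 480/453 = 1.06, hence k = 1/CV² = 0.891.
Then β = k/mean = 0.891/453 = 0.00197.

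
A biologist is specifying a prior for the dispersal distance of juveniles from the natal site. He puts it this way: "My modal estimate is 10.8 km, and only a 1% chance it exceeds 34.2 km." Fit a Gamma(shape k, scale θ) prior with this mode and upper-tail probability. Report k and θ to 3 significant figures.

k ≈ 4.34, θ ≈ 3.23

Gamma(k,θ) with k>1 has mode (k−1)θ, so θ = 10.8/(k−1).
Need P(X < 34.2) = 0.99 with θ tied to k this way. Start at k = 2, θ = 10.8: P(X<34.2) ≈ 0.824.
Too low — raise k to concentrate. Iterating converges to k ≈ 4.34.
Then θ = 10.8/(4.34−1) ≈ 3.23.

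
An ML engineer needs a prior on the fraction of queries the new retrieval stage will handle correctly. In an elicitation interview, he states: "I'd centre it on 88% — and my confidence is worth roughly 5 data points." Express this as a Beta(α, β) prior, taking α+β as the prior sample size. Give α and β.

α = 4.4, β = 0.6

Under the effective-sample-size interpretation, Beta(α, β) has prior mean α/(α+β) and prior sample size α+β.
So α+β = 5 and α/(α+β) = 0.88, giving α = 0.88·5 = 4.4 and β = 5 − 4.4 = 0.6.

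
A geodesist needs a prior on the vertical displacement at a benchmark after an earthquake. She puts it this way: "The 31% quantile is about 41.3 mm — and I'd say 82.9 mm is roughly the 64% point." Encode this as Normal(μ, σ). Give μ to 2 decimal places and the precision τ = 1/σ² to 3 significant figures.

For Normal(μ,σ), the p-quantile is μ + z_p·σ. Here z_{0.31} = -0.4959, z_{0.64} = 0.3585.
So 41.3 = μ − 0.4959σ and 82.9 = μ + 0.3585σ.
Subtracting: σ = (82.9 − 41.3)/(0.3585 − (-0.4959)) = 48.69.
Then μ = 41.3 − (-0.4959)·48.69 = 65.45.
Precision τ = 1/σ² = 1/48.69² = 0.000422.

μ = 65.45, τ = 0.000422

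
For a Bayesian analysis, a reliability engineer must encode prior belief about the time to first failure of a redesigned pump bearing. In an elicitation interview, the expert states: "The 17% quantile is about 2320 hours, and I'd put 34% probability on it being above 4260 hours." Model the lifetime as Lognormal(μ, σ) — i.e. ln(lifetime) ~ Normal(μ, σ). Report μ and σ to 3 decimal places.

If T ~ Lognormal(μ,σ) then ln T ~ Normal(μ,σ), so the p-quantile of ln T is μ + z_p·σ.
ln(2320) = 7.749 and ln(4260) = 8.357; z_{0.17} = -0.9542, z_{0.66} = 0.4125.
σ = (8.357 − 7.749)/(0.4125 − (-0.9542)) = 0.445.
μ = 7.749 − (-0.9542)·0.445 = 8.174.

μ ≈ 8.174, σ ≈ 0.445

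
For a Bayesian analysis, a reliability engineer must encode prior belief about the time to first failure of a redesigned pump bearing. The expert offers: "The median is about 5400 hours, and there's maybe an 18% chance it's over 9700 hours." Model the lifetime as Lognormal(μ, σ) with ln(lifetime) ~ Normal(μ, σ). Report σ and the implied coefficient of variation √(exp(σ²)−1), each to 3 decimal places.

If T ~ Lognormal(μ,σ) then ln T ~ Normal(μ,σ), so the p-quantile of ln T is μ + z_p·σ.
ln(5400) = 8.594 and ln(9700) = 9.18; z_{0.5} = 0, z_{0.82} = 0.9154.
σ = (9.18 − 8.594)/(0.9154 − (0)) = 0.640.
μ = 8.594 − (0)·0.640 = 8.594.
CV = √(exp(σ²)−1) = √(exp(0.4095)−1) = 0.711.

σ ≈ 0.640, CV ≈ 0.711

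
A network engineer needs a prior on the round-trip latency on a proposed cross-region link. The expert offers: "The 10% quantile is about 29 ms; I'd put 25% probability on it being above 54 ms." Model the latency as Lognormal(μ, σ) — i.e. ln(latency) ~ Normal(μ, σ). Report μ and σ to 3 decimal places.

If T ~ Lognormal(μ,σ) then ln T ~ Normal(μ,σ), so the p-quantile of ln T is μ + z_p·σ.
ln(29) = 3.367 and ln(54) = 3.989; z_{0.1} = -1.282, z_{0.75} = 0.6745.
σ = (3.989 − 3.367)/(0.6745 − (-1.282)) = 0.318.
μ = 3.367 − (-1.282)·0.318 = 3.775.

μ ≈ 3.775, σ ≈ 0.318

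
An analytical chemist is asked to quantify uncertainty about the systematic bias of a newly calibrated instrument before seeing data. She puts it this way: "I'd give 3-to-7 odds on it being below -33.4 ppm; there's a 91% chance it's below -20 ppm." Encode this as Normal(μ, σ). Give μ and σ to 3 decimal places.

μ = -29.633, σ = 7.184

The p-quantile of Normal(μ,σ) is μ + z_p·σ, with z_{0.3} = -0.5244 and z_{0.91} = 1.341.
Eliminate σ: μ = (z₂·x₁ − z₁·x₂)/(z₂ − z₁) = (1.341·-33.4 − (-0.5244)·-20)/1.865 = -29.633.
Then σ = (x₂ − x₁)/(z₂ − z₁) = (-20 − -33.4)/1.865 = 7.184.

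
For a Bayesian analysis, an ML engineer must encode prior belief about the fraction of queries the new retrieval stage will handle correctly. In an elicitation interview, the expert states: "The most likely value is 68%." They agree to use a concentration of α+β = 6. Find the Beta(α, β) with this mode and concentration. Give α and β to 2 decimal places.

For α,β > 1 the Beta mode is (α−1)/(α+β−2). With α+β = 6, the mode is (α−1)/4.
Set (α−1)/4 = 0.68 → α = 1 + 0.68·4 = 3.72.
β = 6 − α = 2.28.

α = 3.72, β = 2.28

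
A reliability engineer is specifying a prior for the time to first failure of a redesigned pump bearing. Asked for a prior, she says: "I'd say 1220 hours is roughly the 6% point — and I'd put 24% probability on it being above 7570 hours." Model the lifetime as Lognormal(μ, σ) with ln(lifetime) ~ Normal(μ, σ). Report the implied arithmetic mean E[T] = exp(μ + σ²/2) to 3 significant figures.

If T ~ Lognormal(μ,σ) then ln T ~ Normal(μ,σ), so the p-quantile of ln T is μ + z_p·σ.
ln(1220) = 7.107 and ln(7570) = 8.932; z_{0.06} = -1.555, z_{0.76} = 0.7063.
σ = (8.932 − 7.107)/(0.7063 − (-1.555)) = 0.807.
μ = 7.107 − (-1.555)·0.807 = 8.362.
E[T] = exp(μ + σ²/2) = exp(8.362 + 0.3259) = 5930 hours.

E[T] ≈ 5930 hours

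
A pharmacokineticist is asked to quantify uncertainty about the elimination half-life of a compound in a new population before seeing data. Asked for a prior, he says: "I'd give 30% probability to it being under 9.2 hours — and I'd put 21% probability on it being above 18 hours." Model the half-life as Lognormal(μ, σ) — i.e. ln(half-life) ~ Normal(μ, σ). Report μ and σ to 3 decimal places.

μ ≈ 2.484, σ ≈ 0.504

If T ~ Lognormal(μ,σ) then ln T ~ Normal(μ,σ), so the p-quantile of ln T is μ + z_p·σ.
ln(9.2) = 2.219 and ln(18) = 2.89; z_{0.3} = -0.5244, z_{0.79} = 0.8064.
σ = (2.89 − 2.219)/(0.8064 − (-0.5244)) = 0.504.
μ = 2.219 − (-0.5244)·0.504 = 2.484.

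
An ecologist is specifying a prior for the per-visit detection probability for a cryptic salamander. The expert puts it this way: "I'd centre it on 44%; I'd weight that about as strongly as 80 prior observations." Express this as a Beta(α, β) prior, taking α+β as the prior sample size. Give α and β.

α = 35.2, β = 44.8

Under the effective-sample-size interpretation, Beta(α, β) has prior mean α/(α+β) and prior sample size α+β.
So α+β = 80 and α/(α+β) = 0.44, giving α = 0.44·80 = 35.2 and β = 80 − 35.2 = 44.8.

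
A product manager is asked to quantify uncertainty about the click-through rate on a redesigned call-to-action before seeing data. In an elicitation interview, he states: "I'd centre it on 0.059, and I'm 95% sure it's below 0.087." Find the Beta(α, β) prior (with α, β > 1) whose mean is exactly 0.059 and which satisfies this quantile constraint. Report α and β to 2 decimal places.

With mean 0.059 fixed, write α = 0.059s, β = 0.941s where s = α+β.
Need P(θ < 0.087) = 0.95 under Beta(0.059s, 0.941s). Normal approximation: (q−m)/√(m(1−m)/s) ≈ z_{0.95} = 1.64, so s ≈ 0.059·0.941·(1.64)²/(0.087−0.059)² = 191.6.
At s = 191.6: P(θ<0.087) ≈ 0.938. Adjusting to match 0.95 gives s ≈ 222.35.
So α = 0.059·222.35 ≈ 13.12, β = 0.941·222.35 ≈ 209.23.

α ≈ 13.12, β ≈ 209.23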